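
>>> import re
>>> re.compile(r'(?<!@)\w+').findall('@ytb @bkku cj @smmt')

The negative lookaround is zero-width — it rules out positions where the adjacent text would match, without consuming anything.
Scanning left to right: at [2:4] → 'tb'; at [7:10] → 'kku'; at [11:13] → 'cj'; at [16:19] → 'mmt'.
`findall` yields the raw match text (4 of them) because the pattern has no groups.

['tb', 'kku', 'cj', 'mmt']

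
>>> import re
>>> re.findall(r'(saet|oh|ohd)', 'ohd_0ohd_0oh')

['oh', 'oh', 'oh']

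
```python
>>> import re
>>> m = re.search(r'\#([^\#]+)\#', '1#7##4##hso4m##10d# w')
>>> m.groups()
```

The match spans [1:4] → '#7#'.
Captured: group 1 = '7'.

('7',)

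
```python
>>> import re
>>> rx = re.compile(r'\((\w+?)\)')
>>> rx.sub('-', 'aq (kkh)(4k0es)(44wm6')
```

'aq --(44wm6'

Every occurrence is swapped for '-'.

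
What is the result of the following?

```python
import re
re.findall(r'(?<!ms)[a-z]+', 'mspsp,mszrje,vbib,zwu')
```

['mspsp', 'mszrje', 'vbib', 'zwu']

A negative assertion filters positions out without eating any characters.
`findall` yields the raw match text (4 of them) because the pattern has no groups.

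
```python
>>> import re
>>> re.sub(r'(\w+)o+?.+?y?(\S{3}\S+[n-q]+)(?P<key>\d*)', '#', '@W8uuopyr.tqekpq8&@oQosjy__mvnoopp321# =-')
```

Pattern: one or more of a word character (captured); then one or more of the literal 'o' (lazy), then one or more of any character (lazy), then optionally a literal 'y'; then exactly 3 of a non-whitespace character, then one or more of a non-whitespace character, then one or more of a character in [n-q] (captured); then zero or more of a digit (captured as 'key').
Every occurrence is swapped for '#'.

'@## =-'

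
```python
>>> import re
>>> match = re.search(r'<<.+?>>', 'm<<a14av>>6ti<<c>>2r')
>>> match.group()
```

A `+?`/`*?`/`{m,n}?` starts at its minimum and grows only as far as needed for what follows to match.
The match spans [1:10] → '<<a14av>>'.

'<<a14av>>'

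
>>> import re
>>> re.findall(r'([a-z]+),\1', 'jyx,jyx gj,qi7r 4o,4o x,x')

After group 1 captures some text, `\1` only succeeds where that same text appears again.
Matches: at [0:7] match 'jyx,jyx', group 1 = 'jyx'; at [22:25] match 'x,x', group 1 = 'x'.
`findall` collects group 1 from each match (2 total).

['jyx', 'x']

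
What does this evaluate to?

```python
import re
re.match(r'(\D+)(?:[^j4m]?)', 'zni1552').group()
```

Pattern: one or more of a non-digit (captured); then optionally any character except [j4m] (non-capturing group).
`match` is anchored at position 0; if the pattern doesn't fit there, it returns None.
The match spans [0:4] → 'zni1'.
Captured: group 1 = 'zni'.

'zni1'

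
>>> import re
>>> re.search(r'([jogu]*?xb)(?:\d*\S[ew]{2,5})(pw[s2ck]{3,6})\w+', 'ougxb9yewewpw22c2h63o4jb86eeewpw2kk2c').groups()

This matches zero or more of one of [jogu] (lazy), then the literal 'xb' (captured); then zero or more of a digit, then a non-whitespace character, then 2 to 5 of one of [ew] (non-capturing group); then the literal 'pw', then 3 to 6 of one of [s2ck] (captured); then one or more of a word character.
`re.search` scans for the first position where the pattern succeeds.
The match spans [0:37] → 'ougxb9yewewpw22c2h63o4jb86eeewpw2kk2c'.
Captured: group 1 = 'ougxb', group 2 = 'pw22c2'.

('ougxb', 'pw22c2')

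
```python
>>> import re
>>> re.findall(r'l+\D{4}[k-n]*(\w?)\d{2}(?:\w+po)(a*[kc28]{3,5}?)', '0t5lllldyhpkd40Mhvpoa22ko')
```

This matches one or more of a literal 'l', then exactly 4 of a non-digit, then zero or more of a character in [k-n]; then optionally a word character (captured); then exactly 2 of a digit; then one or more of a word character, then the literal 'po' (non-capturing group); then zero or more of a literal 'a', then 3 to 5 of one of [kc28] (lazy) (captured).
Matches: at [3:24] match 'lllldyhpkd40Mhvpoa22k', groups = ('d', 'a22k').
2 groups means the one result is a tuple of 2 captured strings — 1 here.

[('d', 'a22k')]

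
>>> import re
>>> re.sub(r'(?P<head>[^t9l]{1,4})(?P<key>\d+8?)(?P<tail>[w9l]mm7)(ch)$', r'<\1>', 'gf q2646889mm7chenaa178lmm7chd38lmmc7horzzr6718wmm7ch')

This matches 1 to 4 of any character except [t9l] (captured as 'head'); then one or more of a digit, then optionally the literal '8' (captured as 'key'); then one of [w9l], then the literal 'mm7' (captured as 'tail'); then a literal 'c', then a literal 'h' (captured); then anchored at the end.
The replacement refers to a captured group, so each match is rewritten using its own captured text.

'gf q2646889mm7chenaa178lmm7chd38lmmc7ho<rzzr>'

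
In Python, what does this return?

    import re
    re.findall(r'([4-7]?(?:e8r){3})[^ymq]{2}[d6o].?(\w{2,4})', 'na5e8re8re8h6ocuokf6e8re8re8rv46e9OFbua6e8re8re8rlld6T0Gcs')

[('6e8re8re8r', '9OFb'), ('6e8re8re8r', 'T0Gc')]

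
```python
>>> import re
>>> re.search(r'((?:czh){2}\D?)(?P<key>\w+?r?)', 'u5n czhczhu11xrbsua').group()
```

'czhczhu1'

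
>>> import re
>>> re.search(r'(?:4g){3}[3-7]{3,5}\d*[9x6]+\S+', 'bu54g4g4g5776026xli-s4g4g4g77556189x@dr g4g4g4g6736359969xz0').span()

This matches the literal '4g' repeated 3 times, then 3 to 5 of a character in [3-7]; then zero or more of a digit, then one or more of one of [9x6]; then one or more of a non-whitespace character.
`re.search` scans for the first position where the pattern succeeds.
The match spans [3:39] → '4g4g4g5776026xli-s4g4g4g77556189x@dr'.

(3, 39)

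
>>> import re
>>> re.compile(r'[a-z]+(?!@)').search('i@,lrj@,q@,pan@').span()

(3, 5)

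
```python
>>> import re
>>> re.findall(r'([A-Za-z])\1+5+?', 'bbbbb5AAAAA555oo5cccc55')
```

['b', 'A', 'o', 'c']

The backreference `\1` re-matches whatever the first group consumed, character for character.
One capturing group, so `findall` returns just the captured substring from each match — 4 in all.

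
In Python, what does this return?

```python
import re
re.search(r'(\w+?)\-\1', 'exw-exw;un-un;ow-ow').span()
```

(0, 7)

`\1` is not a pattern — it's the concrete string captured by group 1, re-applied verbatim.
Unlike `match`, `search` isn't anchored — it looks for the pattern anywhere in the string.
The match spans [0:7] → 'exw-exw'.
Captured: group 1 = 'exw'.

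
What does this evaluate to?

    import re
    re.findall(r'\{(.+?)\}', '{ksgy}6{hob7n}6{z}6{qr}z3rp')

['ksgy', 'hob7n', 'z', 'qr']

Scanning left to right: at [0:6] match '{ksgy}', group 1 = 'ksgy'; at [7:14] match '{hob7n}', group 1 = 'hob7n'; at [15:18] match '{z}', group 1 = 'z'; at [19:23] match '{qr}', group 1 = 'qr'.
With a single group, `findall` returns only what that group captured — 4 items.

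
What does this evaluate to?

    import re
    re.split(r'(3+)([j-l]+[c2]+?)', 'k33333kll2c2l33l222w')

With the lazy modifier that quantifier settles for the fewest repetitions that let the rest of the pattern succeed (the atoms after it are unaffected and can still be greedy).
The group in the pattern means `split` returns the separators' captures alongside the pieces.

['k', '33333', 'kll2', 'c2l', '33', 'l2', '22w']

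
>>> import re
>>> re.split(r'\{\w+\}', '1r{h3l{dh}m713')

Matches to split on: at [6:10] → '{dh}'.
The string is cut at each match, leaving 2 pieces.

['1r{h3l', 'm713']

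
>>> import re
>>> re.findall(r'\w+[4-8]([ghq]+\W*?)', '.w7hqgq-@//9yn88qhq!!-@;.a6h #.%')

Lazy quantifiers expand one character at a time until the remainder of the pattern can match.
One capturing group, so `findall` returns just the captured substring from each match — 3 in all.

['hqgq', 'qhq', 'h']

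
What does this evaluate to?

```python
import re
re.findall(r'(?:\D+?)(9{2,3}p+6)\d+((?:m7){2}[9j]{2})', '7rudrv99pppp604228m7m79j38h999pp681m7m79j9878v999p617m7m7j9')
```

The pattern matches one or more of a non-digit (lazy) (non-capturing group); then 2 to 3 of a literal '9', then one or more of the literal 'p', then the literal '6' (captured); then one or more of a digit; then the literal 'm7' repeated 2 times, then exactly 2 of one of [9j] (captured).
Walking the string: at [1:24] match 'rudrv99pppp604228m7m79j', groups = ('99pppp6', 'm7m79j'); at [26:41] match 'h999pp681m7m79j', groups = ('999pp6', 'm7m79j'); at [45:59] match 'v999p617m7m7j9', groups = ('999p6', 'm7m7j9').
With 2 capturing groups, `findall` returns a 2-tuple per match.

[('99pppp6', 'm7m79j'), ('999pp6', 'm7m79j'), ('999p6', 'm7m7j9')]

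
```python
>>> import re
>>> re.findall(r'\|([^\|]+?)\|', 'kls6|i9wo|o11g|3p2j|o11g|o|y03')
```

['i9wo', '3p2j', 'o']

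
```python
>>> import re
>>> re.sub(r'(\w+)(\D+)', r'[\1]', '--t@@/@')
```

'--[t]'

This matches one or more of a word character (captured); then one or more of a non-digit (captured).
Matches: at [2:7] → 't@@/@'.
Each match is replaced using the text its own group 1 captured.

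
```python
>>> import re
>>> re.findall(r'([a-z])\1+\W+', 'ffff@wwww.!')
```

['f', 'w']

The backreference `\1` re-matches whatever the first group consumed, character for character.
One capturing group, so `findall` returns just the captured substring from each match — 2 in all.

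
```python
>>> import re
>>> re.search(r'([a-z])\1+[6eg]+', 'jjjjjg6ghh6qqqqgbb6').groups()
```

A backreference is literal: `\1` must see the identical characters the first group matched.
`re.search` scans for the first position where the pattern succeeds.
The match spans [0:8] → 'jjjjjg6g'.
Captured: group 1 = 'j'.

('j',)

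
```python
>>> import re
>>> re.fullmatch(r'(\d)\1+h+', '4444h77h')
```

None

`re.fullmatch` requires the pattern to consume the entire string.
Here the pattern can't cover the whole string, so the call returns None.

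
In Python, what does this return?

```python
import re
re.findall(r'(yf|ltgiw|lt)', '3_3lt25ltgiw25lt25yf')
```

['lt', 'ltgiw', 'lt', 'yf']

Branches in `(...|...)` are attempted left-to-right; the first branch that allows the whole pattern to succeed is taken.
Because there's exactly one group, `findall` drops the full match and keeps group 1 from each hit.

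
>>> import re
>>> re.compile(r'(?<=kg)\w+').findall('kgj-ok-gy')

The lookaround is zero-width — it requires the adjacent text to match without consuming it, so the asserted text isn't part of the match.
Matches: at [2:3] → 'j'.
No capturing groups, so `findall` returns the 1 full match string.

['j']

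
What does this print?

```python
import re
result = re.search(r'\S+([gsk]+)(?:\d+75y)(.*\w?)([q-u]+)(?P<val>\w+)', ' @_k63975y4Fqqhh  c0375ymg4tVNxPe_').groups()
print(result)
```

The pattern matches one or more of a non-whitespace character; then one or more of one of [gsk] (captured); then one or more of a digit, then the literal '75y' (non-capturing group); then zero or more of any character, then optionally a word character (captured); then one or more of a character in [q-u] (captured); then one or more of a word character (captured as 'val').
`search` walks the string left to right and returns the first match it finds.
The match spans [1:34] → '@_k63975y4Fqqhh  c0375ymg4tVNxPe_'.
Captured: group 1 = 'k', group 2 = '4Fqqhh  c0375ymg4', group 3 = 't', group 4 = 'VNxPe_'.

('k', '4Fqqhh  c0375ymg4', 't', 'VNxPe_')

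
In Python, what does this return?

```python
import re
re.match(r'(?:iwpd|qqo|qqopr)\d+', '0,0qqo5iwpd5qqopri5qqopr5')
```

None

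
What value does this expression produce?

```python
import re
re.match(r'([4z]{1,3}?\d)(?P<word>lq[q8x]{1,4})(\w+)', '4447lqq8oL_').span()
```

Pattern: 1 to 3 of one of [4z] (lazy), then a digit (captured); then the literal 'lq', then 1 to 4 of one of [q8x] (captured as 'word'); then one or more of a word character (captured).
With `match`, the pattern is implicitly anchored at the beginning.
The match spans [0:11] → '4447lqq8oL_'.
Captured: group 1 = '4447', group 2 = 'lqq8', group 3 = 'oL_'.

(0, 11)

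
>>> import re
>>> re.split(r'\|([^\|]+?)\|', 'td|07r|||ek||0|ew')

`re.split` interleaves the captured-group text with the surrounding fragments.

['td', '07r', '|', 'ek', '', '0', 'ew']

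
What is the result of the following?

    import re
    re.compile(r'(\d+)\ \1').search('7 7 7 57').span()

After group 1 captures some text, `\1` only succeeds where that same text appears again.
The match spans [0:3] → '7 7'.

(0, 3)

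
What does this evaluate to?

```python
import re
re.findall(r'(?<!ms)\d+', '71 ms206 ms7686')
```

['71', '06', '686']

A negative assertion filters positions out without eating any characters.
Scanning left to right: at [0:2] → '71'; at [6:8] → '06'; at [12:15] → '686'.
With no groups in the pattern, `findall` gives back each whole match — 3 here.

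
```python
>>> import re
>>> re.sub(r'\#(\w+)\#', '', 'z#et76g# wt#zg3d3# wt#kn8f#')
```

'z wt wt'

`sub` substitutes '' at each match site.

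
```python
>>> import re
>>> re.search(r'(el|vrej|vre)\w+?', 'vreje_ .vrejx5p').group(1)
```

The match spans [0:5] → 'vreje'.
Captured: group 1 = 'vrej'.

'vrej'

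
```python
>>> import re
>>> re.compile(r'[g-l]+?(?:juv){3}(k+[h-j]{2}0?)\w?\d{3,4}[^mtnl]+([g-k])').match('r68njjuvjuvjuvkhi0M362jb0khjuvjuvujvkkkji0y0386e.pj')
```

None

The pattern matches one or more of a character in [g-l] (lazy), then the literal 'juv' repeated 3 times; then one or more of the literal 'k', then exactly 2 of a character in [h-j], then optionally the literal '0' (captured); then optionally a word character, then 3 to 4 of a digit; then one or more of any character except [mtnl]; then a character in [g-k] (captured).
With `match`, the pattern is implicitly anchored at the beginning.
Here position 0 doesn't satisfy it, so the call returns None.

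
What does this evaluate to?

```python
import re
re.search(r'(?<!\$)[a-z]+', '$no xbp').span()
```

(2, 3)

The negative lookaround is zero-width — it rules out positions where the adjacent text would match, without consuming anything.
The match spans [2:3] → 'o'.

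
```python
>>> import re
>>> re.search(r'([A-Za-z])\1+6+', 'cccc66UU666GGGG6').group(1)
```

`\1` has to match the exact text group 1 already captured.
`re.search` tries every starting position until one works.
The match spans [0:6] → 'cccc66'.
Captured: group 1 = 'c'.

'c'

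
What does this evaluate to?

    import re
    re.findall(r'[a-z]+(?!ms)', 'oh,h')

The negative lookaround is zero-width — it rules out positions where the adjacent text would match, without consuming anything.
Scanning left to right: at [0:2] → 'oh'; at [3:4] → 'h'.
`findall` yields the raw match text (2 of them) because the pattern has no groups.

['oh', 'h']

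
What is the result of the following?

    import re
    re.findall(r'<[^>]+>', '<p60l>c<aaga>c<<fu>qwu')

['<p60l>', '<aaga>', '<<fu>']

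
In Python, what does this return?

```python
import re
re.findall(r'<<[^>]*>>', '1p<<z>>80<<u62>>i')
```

Matches: at [2:7] → '<<z>>'; at [9:16] → '<<u62>>'.
Since nothing is captured, `findall` lists the 2 matched substrings directly.

['<<z>>', '<<u62>>']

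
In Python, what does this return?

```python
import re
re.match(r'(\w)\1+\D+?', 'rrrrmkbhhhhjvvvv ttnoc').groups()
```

('r',)

The match spans [0:5] → 'rrrrm'.
Captured: group 1 = 'r'.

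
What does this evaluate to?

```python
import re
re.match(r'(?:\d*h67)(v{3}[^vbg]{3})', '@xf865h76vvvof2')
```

`re.match` only tries the pattern at the start of the string.
Here position 0 doesn't satisfy it, so the call returns None.

None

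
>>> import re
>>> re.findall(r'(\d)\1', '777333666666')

['7', '3', '6', '6', '6']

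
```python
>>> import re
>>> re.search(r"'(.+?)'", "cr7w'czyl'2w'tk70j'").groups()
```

`re.search` scans for the first position where the pattern succeeds.
The match spans [4:10] → "'czyl'".
Captured: group 1 = 'czyl'.

('czyl',)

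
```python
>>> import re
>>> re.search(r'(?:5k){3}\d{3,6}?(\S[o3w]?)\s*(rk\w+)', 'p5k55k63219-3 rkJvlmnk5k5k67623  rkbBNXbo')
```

The pattern matches the literal '5k' repeated 3 times, then 3 to 6 of a digit (lazy); then a non-whitespace character, then optionally one of [o3w] (captured); then zero or more of whitespace; then the literal 'rk', then one or more of a word character (captured).
Unlike `match`, `search` isn't anchored — it looks for the pattern anywhere in the string.
Here nothing in the string fits, so the call returns None.

None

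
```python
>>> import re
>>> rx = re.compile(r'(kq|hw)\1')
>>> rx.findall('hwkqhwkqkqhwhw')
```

['kq', 'hw']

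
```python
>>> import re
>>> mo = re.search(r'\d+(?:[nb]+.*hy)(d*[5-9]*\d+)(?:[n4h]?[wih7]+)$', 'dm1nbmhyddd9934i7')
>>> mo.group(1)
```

'ddd9934'

Pattern: one or more of a digit; then one or more of one of [nb], then zero or more of any character, then the literal 'hy' (non-capturing group); then zero or more of a literal 'd', then zero or more of a character in [5-9], then one or more of a digit (captured); then optionally one of [n4h], then one or more of one of [wih7] (non-capturing group); then anchored at the end.
`re.search` tries every starting position until one works.
The match spans [2:17] → '1nbmhyddd9934i7'.
Captured: group 1 = 'ddd9934'.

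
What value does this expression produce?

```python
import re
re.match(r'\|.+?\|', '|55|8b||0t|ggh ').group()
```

`match` is anchored at position 0; if the pattern doesn't fit there, it returns None.
The match spans [0:4] → '|55|'.

'|55|'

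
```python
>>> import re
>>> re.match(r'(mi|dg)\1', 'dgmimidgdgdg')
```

After group 1 captures some text, `\1` only succeeds where that same text appears again.
`match` is anchored at position 0; if the pattern doesn't fit there, it returns None.
Here the pattern fails at index 0, so the call returns None.

None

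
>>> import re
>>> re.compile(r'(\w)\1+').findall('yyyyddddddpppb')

['y', 'd', 'p']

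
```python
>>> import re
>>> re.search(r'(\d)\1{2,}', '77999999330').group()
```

'999999'

`\1` has to match the exact text group 1 already captured.
Unlike `match`, `search` isn't anchored — it looks for the pattern anywhere in the string.
The match spans [2:8] → '999999'.
Captured: group 1 = '9'.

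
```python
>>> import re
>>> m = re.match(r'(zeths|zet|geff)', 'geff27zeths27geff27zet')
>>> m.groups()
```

With `match`, the pattern is implicitly anchored at the beginning.
The match spans [0:4] → 'geff'.
Captured: group 1 = 'geff'.

('geff',)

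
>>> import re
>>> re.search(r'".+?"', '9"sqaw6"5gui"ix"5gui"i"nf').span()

(1, 8)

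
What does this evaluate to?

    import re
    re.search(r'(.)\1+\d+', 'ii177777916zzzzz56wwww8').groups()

('i',)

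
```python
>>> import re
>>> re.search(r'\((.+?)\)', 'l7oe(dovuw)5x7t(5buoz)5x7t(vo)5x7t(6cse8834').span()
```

(4, 11)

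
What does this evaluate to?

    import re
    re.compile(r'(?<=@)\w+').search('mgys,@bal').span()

The lookaround is zero-width — it requires the adjacent text to match without consuming it, so the asserted text isn't part of the match.
Unlike `match`, `search` isn't anchored — it looks for the pattern anywhere in the string.
The match spans [6:9] → 'bal'.

(6, 9)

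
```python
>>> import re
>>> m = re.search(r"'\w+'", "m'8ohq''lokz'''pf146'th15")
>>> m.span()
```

The match spans [1:7] → "'8ohq'".

(1, 7)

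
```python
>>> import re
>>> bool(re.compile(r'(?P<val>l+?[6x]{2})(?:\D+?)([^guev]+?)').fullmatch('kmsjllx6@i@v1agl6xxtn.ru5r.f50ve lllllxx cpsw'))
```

The pattern matches one or more of the literal 'l' (lazy), then exactly 2 of one of [6x] (captured as 'val'); then one or more of a non-digit (lazy) (non-capturing group); then one or more of any character except [guev] (lazy) (captured).
`fullmatch` succeeds only if the pattern covers the string from start to end.
Here the pattern can't cover the whole string, so the call returns None, and `bool(None)` is False.

False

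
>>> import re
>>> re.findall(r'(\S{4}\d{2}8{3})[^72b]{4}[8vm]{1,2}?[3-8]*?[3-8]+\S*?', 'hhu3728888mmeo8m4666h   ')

['hu3728888']

This matches exactly 4 of a non-whitespace character, then exactly 2 of a digit, then exactly 3 of the literal '8' (captured); then exactly 4 of any character except [72b], then 1 to 2 of one of [8vm] (lazy); then zero or more of a character in [3-8] (lazy), then one or more of a character in [3-8], then zero or more of a non-whitespace character (lazy).
With a single group, `findall` returns only what that group captured — 1 item.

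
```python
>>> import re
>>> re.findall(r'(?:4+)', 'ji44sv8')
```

['44']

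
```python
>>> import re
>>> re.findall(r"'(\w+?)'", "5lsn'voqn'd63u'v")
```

['voqn']

Walking the string: at [4:10] match "'voqn'", group 1 = 'voqn'.
Because there's exactly one group, `findall` drops the full match and keeps group 1 from the one hit.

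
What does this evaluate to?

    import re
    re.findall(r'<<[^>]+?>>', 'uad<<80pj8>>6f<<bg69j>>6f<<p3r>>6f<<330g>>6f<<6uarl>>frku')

With no groups in the pattern, `findall` gives back each whole match — 5 here.

['<<80pj8>>', '<<bg69j>>', '<<p3r>>', '<<330g>>', '<<6uarl>>']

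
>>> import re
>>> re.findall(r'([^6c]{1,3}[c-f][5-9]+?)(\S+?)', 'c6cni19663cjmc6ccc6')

[('jmc6', 'c')]

This matches 1 to 3 of any character except [6c], then a character in [c-f], then one or more of a character in [5-9] (lazy) (captured); then one or more of a non-whitespace character (lazy) (captured).
Scanning left to right: at [11:16] match 'jmc6c', groups = ('jmc6', 'c').
`findall` packs the 2 group values into a tuple for every match.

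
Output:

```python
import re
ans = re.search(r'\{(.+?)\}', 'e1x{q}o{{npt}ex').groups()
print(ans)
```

A `+?`/`*?`/`{m,n}?` starts at its minimum and grows only as far as needed for what follows to match.
`search` walks the string left to right and returns the first match it finds.
The match spans [3:6] → '{q}'.
Captured: group 1 = 'q'.

('q',)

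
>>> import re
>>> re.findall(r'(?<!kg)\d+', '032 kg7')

['032']

Because the assertion is negative and zero-width, positions next to the forbidden text are skipped.
Scanning left to right: at [0:3] → '032'.
Since nothing is captured, `findall` lists the 1 matched substring directly.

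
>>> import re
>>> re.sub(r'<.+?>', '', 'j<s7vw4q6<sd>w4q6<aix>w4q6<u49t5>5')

'jw4q6w4q65'

The `?` after the quantifier makes it lazy — it takes as little as possible before letting the rest of the pattern try.
Matches: at [1:13] → '<s7vw4q6<sd>'; at [17:22] → '<aix>'; at [26:33] → '<u49t5>'.
Every occurrence is swapped for ''.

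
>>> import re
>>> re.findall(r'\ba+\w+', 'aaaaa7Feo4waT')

['aaaaa7Feo4waT']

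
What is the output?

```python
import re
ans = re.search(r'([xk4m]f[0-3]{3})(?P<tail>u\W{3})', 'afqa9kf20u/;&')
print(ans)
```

Pattern: one of [xk4m], then the literal 'f', then exactly 3 of a character in [0-3] (captured); then the literal 'u', then exactly 3 of a non-word character (captured as 'tail').
`re.search` scans for the first position where the pattern succeeds.
Here no position works, so the call returns None.

None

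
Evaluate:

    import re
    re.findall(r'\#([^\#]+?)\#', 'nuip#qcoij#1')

['qcoij']

Scanning left to right: at [4:11] match '#qcoij#', group 1 = 'qcoij'.
With a single group, `findall` returns only what that group captured — 1 item.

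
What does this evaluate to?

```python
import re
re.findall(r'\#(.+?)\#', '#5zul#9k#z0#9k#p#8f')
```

A `+?`/`*?`/`{m,n}?` starts at its minimum and grows only as far as needed for what follows to match.
Matches: at [0:6] match '#5zul#', group 1 = '5zul'; at [8:12] match '#z0#', group 1 = 'z0'; at [14:17] match '#p#', group 1 = 'p'.
With a single group, `findall` returns only what that group captured — 3 items.

['5zul', 'z0', 'p']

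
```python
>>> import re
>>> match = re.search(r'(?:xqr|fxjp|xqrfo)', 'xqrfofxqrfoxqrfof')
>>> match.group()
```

'xqr'

`|` is ordered: at each position the engine commits to the first alternative that works.
The match spans [0:3] → 'xqr'.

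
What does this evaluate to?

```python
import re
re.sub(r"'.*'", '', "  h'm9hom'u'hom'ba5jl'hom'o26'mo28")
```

Each match is replaced by ''.

'  hmo28'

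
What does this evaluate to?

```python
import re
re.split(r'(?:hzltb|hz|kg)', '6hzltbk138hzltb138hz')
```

The regex engine tests alternatives in the order written; an earlier branch that matches wins even if a later one would match more.
Matches to split on: at [1:6] → 'hzltb'; at [10:15] → 'hzltb'; at [18:20] → 'hz'.
Each match becomes a cut point; 4 segments remain.

['6', 'k138', '138', '']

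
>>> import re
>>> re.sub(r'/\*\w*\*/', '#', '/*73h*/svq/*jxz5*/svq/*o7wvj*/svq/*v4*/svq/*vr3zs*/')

'#svq#svq#svq#svq#'

`sub` substitutes '#' at each match site.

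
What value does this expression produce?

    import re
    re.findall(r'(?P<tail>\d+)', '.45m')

['45']

One capturing group, so `findall` returns just the captured substring from the one match — 1 in all.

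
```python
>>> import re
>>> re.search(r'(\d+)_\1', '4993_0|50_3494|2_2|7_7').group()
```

'2_2'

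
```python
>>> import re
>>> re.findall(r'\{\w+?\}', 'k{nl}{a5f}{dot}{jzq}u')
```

['{nl}', '{a5f}', '{dot}', '{jzq}']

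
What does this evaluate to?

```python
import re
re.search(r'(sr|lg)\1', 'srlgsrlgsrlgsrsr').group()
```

'srsr'

A backreference is literal: `\1` must see the identical characters the first group matched.
`search` walks the string left to right and returns the first match it finds.
The match spans [12:16] → 'srsr'.
Captured: group 1 = 'sr'.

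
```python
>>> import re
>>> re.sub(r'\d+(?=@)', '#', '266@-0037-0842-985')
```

Because the assertion is zero-width, the text it checks is not consumed and won't appear in the result.
Matches: at [0:3] → '266'.
`sub` substitutes '#' at each match site.

'#@-0037-0842-985'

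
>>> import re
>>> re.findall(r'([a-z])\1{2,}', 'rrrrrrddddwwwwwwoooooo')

`\1` is not a pattern — it's the concrete string captured by group 1, re-applied verbatim.
Walking the string: at [0:6] match 'rrrrrr', group 1 = 'r'; at [6:10] match 'dddd', group 1 = 'd'; at [10:16] match 'wwwwww', group 1 = 'w'; at [16:22] match 'oooooo', group 1 = 'o'.
Because there's exactly one group, `findall` drops the full match and keeps group 1 from each hit.

['r', 'd', 'w', 'o']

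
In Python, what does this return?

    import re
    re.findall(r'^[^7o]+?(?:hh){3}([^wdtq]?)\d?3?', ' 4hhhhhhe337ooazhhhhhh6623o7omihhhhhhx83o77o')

Pattern: anchored at the start of the string; then one or more of any character except [7o] (lazy), then the literal 'hh' repeated 3 times; then optionally any character except [wdtq] (captured); then optionally a digit, then optionally the literal '3'.
Scanning left to right: at [0:11] match ' 4hhhhhhe33', group 1 = 'e'.
One capturing group, so `findall` returns just the captured substring from the one match — 1 in all.

['e']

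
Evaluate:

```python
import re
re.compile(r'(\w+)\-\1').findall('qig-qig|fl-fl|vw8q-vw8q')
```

['qig', 'fl', 'vw8q']

`\1` is not a pattern — it's the concrete string captured by group 1, re-applied verbatim.
Scanning left to right: at [0:7] match 'qig-qig', group 1 = 'qig'; at [8:13] match 'fl-fl', group 1 = 'fl'; at [14:23] match 'vw8q-vw8q', group 1 = 'vw8q'.
One capturing group, so `findall` returns just the captured substring from each match — 3 in all.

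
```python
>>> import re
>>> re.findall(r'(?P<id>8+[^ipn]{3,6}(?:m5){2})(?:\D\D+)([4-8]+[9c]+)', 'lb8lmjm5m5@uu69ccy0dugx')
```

The pattern matches one or more of a literal '8', then 3 to 6 of any character except [ipn], then the literal 'm5' repeated 2 times (captured as 'id'); then a non-digit, then one or more of a non-digit (non-capturing group); then one or more of a character in [4-8], then one or more of one of [9c] (captured).
Walking the string: at [2:17] match '8lmjm5m5@uu69cc', groups = ('8lmjm5m5', '69cc').
`findall` packs the 2 group values into a tuple for every match.

[('8lmjm5m5', '69cc')]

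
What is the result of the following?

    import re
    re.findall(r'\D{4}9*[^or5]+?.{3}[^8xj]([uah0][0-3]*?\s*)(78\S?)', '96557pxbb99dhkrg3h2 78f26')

[('h2 ', '78f')]

The pattern matches exactly 4 of a non-digit, then zero or more of the literal '9', then one or more of any character except [or5] (lazy); then exactly 3 of any character, then any character except [8xj]; then one of [uah0], then zero or more of a character in [0-3] (lazy), then zero or more of whitespace (captured); then the literal '78', then optionally a non-whitespace character (captured).
Walking the string: at [5:23] match 'pxbb99dhkrg3h2 78f', groups = ('h2 ', '78f').
`findall` packs the 2 group values into a tuple for every match.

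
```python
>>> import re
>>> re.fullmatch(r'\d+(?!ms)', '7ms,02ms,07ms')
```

None

A negative assertion filters positions out without eating any characters.
For `fullmatch`, every character of the input must be accounted for by the pattern.
Here the string isn't matched end-to-end, so the call returns None.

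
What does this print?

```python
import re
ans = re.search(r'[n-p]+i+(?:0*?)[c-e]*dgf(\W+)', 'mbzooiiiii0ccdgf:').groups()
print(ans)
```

(':',)

This matches one or more of a character in [n-p], then one or more of a literal 'i'; then zero or more of a literal '0' (lazy) (non-capturing group); then zero or more of a character in [c-e], then the literal 'dgf'; then one or more of a non-word character (captured).
`re.search` scans for the first position where the pattern succeeds.
The match spans [3:17] → 'ooiiiii0ccdgf:'.
Captured: group 1 = ':'.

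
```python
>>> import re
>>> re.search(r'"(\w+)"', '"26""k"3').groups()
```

`re.search` scans for the first position where the pattern succeeds.
The match spans [0:4] → '"26"'.
Captured: group 1 = '26'.

('26',)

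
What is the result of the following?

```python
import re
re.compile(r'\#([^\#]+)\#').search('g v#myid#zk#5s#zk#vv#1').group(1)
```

`re.search` tries every starting position until one works.
The match spans [3:9] → '#myid#'.
Captured: group 1 = 'myid'.

'myid'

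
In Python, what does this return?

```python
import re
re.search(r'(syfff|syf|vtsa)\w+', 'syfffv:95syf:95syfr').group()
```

The match spans [0:6] → 'syfffv'.

'syfffv'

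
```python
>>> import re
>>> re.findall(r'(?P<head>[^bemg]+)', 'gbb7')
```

['7']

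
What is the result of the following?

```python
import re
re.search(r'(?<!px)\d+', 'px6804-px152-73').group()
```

'804'

Because the assertion is negative and zero-width, positions next to the forbidden text are skipped.
The match spans [3:6] → '804'.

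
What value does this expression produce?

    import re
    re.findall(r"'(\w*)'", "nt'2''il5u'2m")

One capturing group, so `findall` returns just the captured substring from each match — 2 in all.

['2', 'il5u']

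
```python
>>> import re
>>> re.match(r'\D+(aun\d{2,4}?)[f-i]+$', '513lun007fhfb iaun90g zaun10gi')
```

Pattern: one or more of a non-digit; then the literal 'aun', then 2 to 4 of a digit (lazy) (captured); then one or more of a character in [f-i]; then anchored at the end.
`re.match` only tries the pattern at the start of the string.
Here the string doesn't start with a match, so the call returns None.

None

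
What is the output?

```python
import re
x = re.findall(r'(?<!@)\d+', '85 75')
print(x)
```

['85', '75']

A negative assertion filters positions out without eating any characters.
With no groups in the pattern, `findall` gives back each whole match — 2 here.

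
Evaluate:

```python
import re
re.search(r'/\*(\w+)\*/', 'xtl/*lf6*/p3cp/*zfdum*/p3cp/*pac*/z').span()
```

(3, 10)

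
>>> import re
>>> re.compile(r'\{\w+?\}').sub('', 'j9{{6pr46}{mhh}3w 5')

'j9{3w 5'

Matches: at [3:10] → '{6pr46}'; at [10:15] → '{mhh}'.
Each match is replaced by ''.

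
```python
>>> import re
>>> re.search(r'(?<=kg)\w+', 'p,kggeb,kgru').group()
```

'geb'

Because the assertion is zero-width, the text it checks is not consumed and won't appear in the result.
Unlike `match`, `search` isn't anchored — it looks for the pattern anywhere in the string.
The match spans [4:7] → 'geb'.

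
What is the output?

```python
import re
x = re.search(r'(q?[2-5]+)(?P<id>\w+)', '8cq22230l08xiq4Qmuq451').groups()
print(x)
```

('q2223', '0l08xiq4Qmuq451')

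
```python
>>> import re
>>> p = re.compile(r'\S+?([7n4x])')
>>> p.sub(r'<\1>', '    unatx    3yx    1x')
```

'    <n><x>    <x>    <x>'

The pattern matches one or more of a non-whitespace character (lazy); then one of [7n4x] (captured).
Lazy quantifiers expand one character at a time until the remainder of the pattern can match.
Matches: at [4:6] → 'un'; at [6:9] → 'atx'; at [13:16] → '3yx'; at [20:22] → '1x'.
`\1` in the replacement pulls in group 1's text for each match.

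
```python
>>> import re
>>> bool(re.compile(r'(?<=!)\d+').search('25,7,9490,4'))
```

False

The lookaround is zero-width — it requires the adjacent text to match without consuming it, so the asserted text isn't part of the match.
Here nothing in the string fits, so the call returns None, and `bool(None)` is False.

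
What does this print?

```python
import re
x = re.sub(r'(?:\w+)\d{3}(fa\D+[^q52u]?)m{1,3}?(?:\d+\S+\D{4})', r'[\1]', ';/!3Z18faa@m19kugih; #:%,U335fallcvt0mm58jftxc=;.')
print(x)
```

;/!3Z18faa@m19kugih; #:%,[fallcvt0]

The pattern matches one or more of a word character (non-capturing group); then exactly 3 of a digit; then the literal 'fa', then one or more of a non-digit, then optionally any character except [q52u] (captured); then 1 to 3 of a literal 'm' (lazy); then one or more of a digit, then one or more of a non-whitespace character, then exactly 4 of a non-digit (non-capturing group).
Matches: at [25:49] → 'U335fallcvt0mm58jftxc=;.'.
The replacement refers to a captured group, so each match is rewritten using its own captured text.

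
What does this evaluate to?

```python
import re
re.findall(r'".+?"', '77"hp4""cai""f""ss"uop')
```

The `?` after the quantifier makes it lazy — it takes as little as possible before letting the rest of the pattern try.
Scanning left to right: at [2:7] → '"hp4"'; at [7:12] → '"cai"'; at [12:15] → '"f"'; at [15:19] → '"ss"'.
`findall` yields the raw match text (4 of them) because the pattern has no groups.

['"hp4"', '"cai"', '"f"', '"ss"']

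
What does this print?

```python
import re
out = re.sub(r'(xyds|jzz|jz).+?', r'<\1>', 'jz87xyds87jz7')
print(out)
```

<jz>7<xyds>7<jz>

Matches: at [0:3] → 'jz8'; at [4:9] → 'xyds8'; at [10:13] → 'jz7'.
`\1` in the replacement pulls in group 1's text for each match.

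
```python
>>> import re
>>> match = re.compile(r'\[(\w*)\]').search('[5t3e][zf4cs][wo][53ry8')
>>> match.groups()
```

('5t3e',)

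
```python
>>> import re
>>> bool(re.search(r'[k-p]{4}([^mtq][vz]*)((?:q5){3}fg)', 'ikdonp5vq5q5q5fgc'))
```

Pattern: exactly 4 of a character in [k-p]; then any character except [mtq], then zero or more of one of [vz] (captured); then the literal 'q5' repeated 3 times, then the literal 'fg' (captured).
`re.search` tries every starting position until one works.
Here the pattern never matches, so the call returns None, and `bool(None)` is False.

False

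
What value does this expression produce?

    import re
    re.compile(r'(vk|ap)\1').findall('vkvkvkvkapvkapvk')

['vk', 'vk']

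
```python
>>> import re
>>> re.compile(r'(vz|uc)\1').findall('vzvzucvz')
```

The backreference `\1` re-matches whatever the first group consumed, character for character.
Because there's exactly one group, `findall` drops the full match and keeps group 1 from the one hit.

['vz']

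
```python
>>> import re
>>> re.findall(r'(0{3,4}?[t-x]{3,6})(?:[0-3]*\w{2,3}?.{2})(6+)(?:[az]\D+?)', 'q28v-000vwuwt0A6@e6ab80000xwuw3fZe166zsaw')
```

[('000vwuwt', '6'), ('0000xwuw', '66')]

This matches 3 to 4 of a literal '0' (lazy), then 3 to 6 of a character in [t-x] (captured); then zero or more of a character in [0-3], then 2 to 3 of a word character (lazy), then exactly 2 of any character (non-capturing group); then one or more of a literal '6' (captured); then one of [az], then one or more of a non-digit (lazy) (non-capturing group).
Because the quantifier is non-greedy, it stops expanding at the earliest point where the rest of the pattern can succeed.
Matches: at [5:21] match '000vwuwt0A6@e6ab', groups = ('000vwuwt', '6'); at [22:39] match '0000xwuw3fZe166zs', groups = ('0000xwuw', '66').
Multiple groups make `findall` return tuples — one 2-tuple for each match.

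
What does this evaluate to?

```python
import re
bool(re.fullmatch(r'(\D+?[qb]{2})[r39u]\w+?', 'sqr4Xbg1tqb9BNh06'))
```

False

The pattern matches one or more of a non-digit (lazy), then exactly 2 of one of [qb] (captured); then one of [r39u]; then one or more of a word character (lazy).
For `fullmatch`, every character of the input must be accounted for by the pattern.
Here there's no way to consume every character, so the call returns None, and `bool(None)` is False.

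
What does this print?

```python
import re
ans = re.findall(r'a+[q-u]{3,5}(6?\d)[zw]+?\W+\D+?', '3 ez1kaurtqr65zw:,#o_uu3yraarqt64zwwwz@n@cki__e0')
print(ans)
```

['65', '64']

The pattern matches one or more of a literal 'a', then 3 to 5 of a character in [q-u]; then optionally a literal '6', then a digit (captured); then one or more of one of [zw] (lazy); then one or more of a non-word character, then one or more of a non-digit (lazy).
One capturing group, so `findall` returns just the captured substring from each match — 2 in all.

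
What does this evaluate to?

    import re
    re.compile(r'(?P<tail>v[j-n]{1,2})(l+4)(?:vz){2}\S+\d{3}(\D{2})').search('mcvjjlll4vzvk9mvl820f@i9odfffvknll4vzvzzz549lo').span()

(29, 46)

This matches the literal 'v', then 1 to 2 of a character in [j-n] (captured as 'tail'); then one or more of a literal 'l', then a literal '4' (captured); then the literal 'vz' repeated 2 times, then one or more of a non-whitespace character, then exactly 3 of a digit; then exactly 2 of a non-digit (captured).
`re.search` scans for the first position where the pattern succeeds.
The match spans [29:46] → 'vknll4vzvzzz549lo'.
Captured: group 1 = 'vkn', group 2 = 'll4', group 3 = 'lo'.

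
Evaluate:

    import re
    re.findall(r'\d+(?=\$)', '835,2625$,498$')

['2625', '498']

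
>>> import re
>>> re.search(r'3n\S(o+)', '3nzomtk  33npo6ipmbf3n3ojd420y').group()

'3nzo'

This matches the literal '3n', then a non-whitespace character; then one or more of a literal 'o' (captured).
`re.search` scans for the first position where the pattern succeeds.
The match spans [0:4] → '3nzo'.
Captured: group 1 = 'o'.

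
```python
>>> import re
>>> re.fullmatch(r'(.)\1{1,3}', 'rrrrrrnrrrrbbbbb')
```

None

The backreference `\1` re-matches whatever the first group consumed, character for character.
For `fullmatch`, every character of the input must be accounted for by the pattern.
Here the pattern can't cover the whole string, so the call returns None.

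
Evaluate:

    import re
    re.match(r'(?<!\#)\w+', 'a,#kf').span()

(0, 1)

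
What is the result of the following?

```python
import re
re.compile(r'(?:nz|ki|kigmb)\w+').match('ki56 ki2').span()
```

(0, 4)

`re.match` only tries the pattern at the start of the string.
The match spans [0:4] → 'ki56'.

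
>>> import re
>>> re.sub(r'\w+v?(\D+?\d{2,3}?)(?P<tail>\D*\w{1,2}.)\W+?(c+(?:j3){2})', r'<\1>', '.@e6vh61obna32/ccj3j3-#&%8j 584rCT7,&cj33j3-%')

The pattern matches one or more of a word character, then optionally the literal 'v'; then one or more of a non-digit (lazy), then 2 to 3 of a digit (lazy) (captured); then zero or more of a non-digit, then 1 to 2 of a word character, then any character (captured as 'tail'); then one or more of a non-word character (lazy); then one or more of a literal 'c', then the literal 'j3' repeated 2 times (captured).
Matches: at [2:21] → 'e6vh61obna32/ccj3j3'.
Each match is replaced using the text its own group 1 captured.

'.@<h61>-#&%8j 584rCT7,&cj33j3-%'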